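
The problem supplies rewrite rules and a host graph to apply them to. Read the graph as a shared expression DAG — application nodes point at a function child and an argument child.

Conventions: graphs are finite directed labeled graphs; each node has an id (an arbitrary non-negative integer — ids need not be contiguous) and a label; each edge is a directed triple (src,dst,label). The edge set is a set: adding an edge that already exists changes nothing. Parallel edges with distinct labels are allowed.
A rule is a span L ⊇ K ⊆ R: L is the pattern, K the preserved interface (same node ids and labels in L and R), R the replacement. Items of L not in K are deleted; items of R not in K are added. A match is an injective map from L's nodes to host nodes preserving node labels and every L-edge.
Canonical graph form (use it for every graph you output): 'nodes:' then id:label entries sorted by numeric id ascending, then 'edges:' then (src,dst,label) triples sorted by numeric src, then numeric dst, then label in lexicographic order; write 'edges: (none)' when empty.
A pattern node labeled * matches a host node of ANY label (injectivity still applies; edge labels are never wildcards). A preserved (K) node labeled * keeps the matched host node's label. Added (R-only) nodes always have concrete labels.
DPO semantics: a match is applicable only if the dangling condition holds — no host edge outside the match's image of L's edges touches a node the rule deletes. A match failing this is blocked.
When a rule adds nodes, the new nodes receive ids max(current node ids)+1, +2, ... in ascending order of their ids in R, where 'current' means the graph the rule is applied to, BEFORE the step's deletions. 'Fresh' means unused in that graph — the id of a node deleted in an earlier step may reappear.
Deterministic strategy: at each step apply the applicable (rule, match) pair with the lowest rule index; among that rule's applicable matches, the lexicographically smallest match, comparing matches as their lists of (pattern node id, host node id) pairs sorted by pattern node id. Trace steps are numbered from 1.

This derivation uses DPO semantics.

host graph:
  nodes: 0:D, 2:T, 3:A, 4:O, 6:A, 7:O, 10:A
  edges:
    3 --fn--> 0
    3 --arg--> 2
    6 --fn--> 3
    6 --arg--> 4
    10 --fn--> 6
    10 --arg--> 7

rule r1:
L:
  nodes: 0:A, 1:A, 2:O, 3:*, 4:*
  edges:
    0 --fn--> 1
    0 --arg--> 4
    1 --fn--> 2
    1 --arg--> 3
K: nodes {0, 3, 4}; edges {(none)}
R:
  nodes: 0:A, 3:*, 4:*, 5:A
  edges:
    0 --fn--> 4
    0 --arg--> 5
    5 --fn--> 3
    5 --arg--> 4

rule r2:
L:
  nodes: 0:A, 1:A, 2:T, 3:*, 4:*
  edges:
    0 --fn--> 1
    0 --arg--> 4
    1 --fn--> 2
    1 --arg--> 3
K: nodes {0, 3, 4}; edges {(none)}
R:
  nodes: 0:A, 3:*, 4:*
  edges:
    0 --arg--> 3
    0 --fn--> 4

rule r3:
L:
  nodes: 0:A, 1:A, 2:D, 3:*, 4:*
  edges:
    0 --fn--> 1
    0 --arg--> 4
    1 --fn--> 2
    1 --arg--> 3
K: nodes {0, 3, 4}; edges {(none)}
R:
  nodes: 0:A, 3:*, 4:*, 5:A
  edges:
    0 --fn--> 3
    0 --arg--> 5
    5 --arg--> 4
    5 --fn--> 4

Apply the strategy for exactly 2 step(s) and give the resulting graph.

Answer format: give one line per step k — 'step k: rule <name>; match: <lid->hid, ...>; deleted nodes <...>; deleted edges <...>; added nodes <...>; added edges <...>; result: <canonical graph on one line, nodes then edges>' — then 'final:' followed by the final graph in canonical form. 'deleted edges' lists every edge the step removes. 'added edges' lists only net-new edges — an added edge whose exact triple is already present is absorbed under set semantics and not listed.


step 1: rule r3; match: 0->6, 1->3, 2->0, 3->2, 4->4; deleted nodes 0, 3; deleted edges (3,0,fn); (3,2,arg); (6,3,fn); (6,4,arg); added nodes 11; added edges (6,2,fn); (6,11,arg); (11,4,arg); (11,4,fn); result: nodes: 2:T, 4:O, 6:A, 7:O, 10:A, 11:A edges: (6,2,fn); (6,11,arg); (10,6,fn); (10,7,arg); (11,4,arg); (11,4,fn)
step 2: rule r2; match: 0->10, 1->6, 2->2, 3->11, 4->7; deleted nodes 2, 6; deleted edges (6,2,fn); (6,11,arg); (10,6,fn); (10,7,arg); added nodes (none); added edges (10,7,fn); (10,11,arg); result: nodes: 4:O, 7:O, 10:A, 11:A edges: (10,7,fn); (10,11,arg); (11,4,arg); (11,4,fn)
final:
nodes: 4:O, 7:O, 10:A, 11:A
edges: (10,7,fn); (10,11,arg); (11,4,arg); (11,4,fn)


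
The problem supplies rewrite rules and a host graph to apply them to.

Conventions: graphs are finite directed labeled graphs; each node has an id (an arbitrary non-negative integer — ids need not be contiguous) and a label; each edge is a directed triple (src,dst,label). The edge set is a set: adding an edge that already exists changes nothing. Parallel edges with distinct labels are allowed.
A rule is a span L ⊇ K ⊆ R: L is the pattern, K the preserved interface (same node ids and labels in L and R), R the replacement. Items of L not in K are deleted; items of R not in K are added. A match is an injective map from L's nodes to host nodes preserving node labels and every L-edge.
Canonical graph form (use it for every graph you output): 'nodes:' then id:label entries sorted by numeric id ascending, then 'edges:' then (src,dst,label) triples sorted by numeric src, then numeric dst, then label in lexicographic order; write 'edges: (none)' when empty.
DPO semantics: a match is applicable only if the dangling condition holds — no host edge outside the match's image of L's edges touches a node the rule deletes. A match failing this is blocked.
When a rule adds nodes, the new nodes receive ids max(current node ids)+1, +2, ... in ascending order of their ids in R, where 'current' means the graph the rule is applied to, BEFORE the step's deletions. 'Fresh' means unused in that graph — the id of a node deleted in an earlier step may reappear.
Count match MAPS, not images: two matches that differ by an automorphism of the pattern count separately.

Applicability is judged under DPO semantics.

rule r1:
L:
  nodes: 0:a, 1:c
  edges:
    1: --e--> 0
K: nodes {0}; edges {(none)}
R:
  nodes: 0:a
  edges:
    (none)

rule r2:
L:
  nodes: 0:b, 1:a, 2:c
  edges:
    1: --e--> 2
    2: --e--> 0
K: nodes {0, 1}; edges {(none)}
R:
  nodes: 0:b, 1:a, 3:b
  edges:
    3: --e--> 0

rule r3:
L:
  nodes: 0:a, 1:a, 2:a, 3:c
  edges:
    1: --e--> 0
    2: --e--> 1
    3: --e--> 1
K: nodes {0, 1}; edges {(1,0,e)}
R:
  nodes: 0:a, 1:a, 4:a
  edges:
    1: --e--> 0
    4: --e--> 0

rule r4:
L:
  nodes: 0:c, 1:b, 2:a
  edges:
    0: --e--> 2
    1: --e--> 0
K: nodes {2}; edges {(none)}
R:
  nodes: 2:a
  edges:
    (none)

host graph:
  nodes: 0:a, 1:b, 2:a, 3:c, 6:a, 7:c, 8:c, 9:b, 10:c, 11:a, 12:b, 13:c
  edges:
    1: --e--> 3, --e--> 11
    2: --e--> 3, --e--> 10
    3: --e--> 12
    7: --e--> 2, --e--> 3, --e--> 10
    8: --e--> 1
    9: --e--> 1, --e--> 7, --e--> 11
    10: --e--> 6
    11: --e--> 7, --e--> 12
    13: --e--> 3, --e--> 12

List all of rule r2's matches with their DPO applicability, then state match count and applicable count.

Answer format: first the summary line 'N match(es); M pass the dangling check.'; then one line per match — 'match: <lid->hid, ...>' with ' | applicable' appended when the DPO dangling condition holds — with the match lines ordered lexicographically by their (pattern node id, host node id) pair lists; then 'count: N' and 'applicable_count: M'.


1 match(es); 0 pass the dangling check.
match: 0->12, 1->2, 2->3
count: 1
applicable_count: 0


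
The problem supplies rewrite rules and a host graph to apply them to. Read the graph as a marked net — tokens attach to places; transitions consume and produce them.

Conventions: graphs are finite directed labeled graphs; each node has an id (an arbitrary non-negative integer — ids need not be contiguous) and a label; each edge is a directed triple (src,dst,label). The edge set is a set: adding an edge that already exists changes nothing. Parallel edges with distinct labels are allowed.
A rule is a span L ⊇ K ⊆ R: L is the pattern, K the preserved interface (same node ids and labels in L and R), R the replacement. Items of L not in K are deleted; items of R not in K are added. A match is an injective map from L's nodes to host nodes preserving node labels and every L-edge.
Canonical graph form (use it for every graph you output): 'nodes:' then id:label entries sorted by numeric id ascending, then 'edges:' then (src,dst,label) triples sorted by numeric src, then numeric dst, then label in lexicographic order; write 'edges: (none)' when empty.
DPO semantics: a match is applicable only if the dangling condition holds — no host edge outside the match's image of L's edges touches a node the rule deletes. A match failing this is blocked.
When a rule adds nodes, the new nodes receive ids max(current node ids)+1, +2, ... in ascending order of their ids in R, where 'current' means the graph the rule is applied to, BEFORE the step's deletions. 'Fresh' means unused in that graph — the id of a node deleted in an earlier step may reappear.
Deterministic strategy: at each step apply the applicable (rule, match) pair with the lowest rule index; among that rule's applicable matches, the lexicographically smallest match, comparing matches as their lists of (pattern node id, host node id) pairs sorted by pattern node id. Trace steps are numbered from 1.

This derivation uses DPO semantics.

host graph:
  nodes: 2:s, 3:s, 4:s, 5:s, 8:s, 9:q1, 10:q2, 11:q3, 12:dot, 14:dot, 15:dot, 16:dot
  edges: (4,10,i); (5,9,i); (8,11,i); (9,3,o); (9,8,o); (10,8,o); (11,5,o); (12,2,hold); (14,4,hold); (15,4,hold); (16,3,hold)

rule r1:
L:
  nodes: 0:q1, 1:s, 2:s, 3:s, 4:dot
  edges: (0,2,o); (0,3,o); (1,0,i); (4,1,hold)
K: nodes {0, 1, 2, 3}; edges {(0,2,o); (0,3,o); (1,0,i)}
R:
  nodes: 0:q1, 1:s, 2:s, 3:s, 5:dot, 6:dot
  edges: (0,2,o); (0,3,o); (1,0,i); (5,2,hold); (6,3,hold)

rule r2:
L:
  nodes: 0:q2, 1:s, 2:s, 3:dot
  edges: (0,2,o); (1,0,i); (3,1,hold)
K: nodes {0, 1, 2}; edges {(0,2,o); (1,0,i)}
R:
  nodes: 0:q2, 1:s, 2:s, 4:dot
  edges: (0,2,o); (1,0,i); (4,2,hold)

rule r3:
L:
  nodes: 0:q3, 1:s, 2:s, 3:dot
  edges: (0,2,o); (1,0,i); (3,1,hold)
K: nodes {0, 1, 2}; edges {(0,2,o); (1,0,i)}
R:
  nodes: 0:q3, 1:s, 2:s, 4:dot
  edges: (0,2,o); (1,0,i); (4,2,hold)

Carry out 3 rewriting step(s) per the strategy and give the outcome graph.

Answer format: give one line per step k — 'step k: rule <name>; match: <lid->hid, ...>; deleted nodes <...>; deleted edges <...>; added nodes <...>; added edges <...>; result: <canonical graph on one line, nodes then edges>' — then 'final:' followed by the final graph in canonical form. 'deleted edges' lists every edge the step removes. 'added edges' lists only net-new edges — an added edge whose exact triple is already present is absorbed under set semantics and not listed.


step 1: rule r2; match: 0->10, 1->4, 2->8, 3->14; deleted nodes 14; deleted edges (14,4,hold); added nodes 17; added edges (17,8,hold); result: nodes: 2:s, 3:s, 4:s, 5:s, 8:s, 9:q1, 10:q2, 11:q3, 12:dot, 15:dot, 16:dot, 17:dot edges: (4,10,i); (5,9,i); (8,11,i); (9,3,o); (9,8,o); (10,8,o); (11,5,o); (12,2,hold); (15,4,hold); (16,3,hold); (17,8,hold)
step 2: rule r2; match: 0->10, 1->4, 2->8, 3->15; deleted nodes 15; deleted edges (15,4,hold); added nodes 18; added edges (18,8,hold); result: nodes: 2:s, 3:s, 4:s, 5:s, 8:s, 9:q1, 10:q2, 11:q3, 12:dot, 16:dot, 17:dot, 18:dot edges: (4,10,i); (5,9,i); (8,11,i); (9,3,o); (9,8,o); (10,8,o); (11,5,o); (12,2,hold); (16,3,hold); (17,8,hold); (18,8,hold)
step 3: rule r3; match: 0->11, 1->8, 2->5, 3->17; deleted nodes 17; deleted edges (17,8,hold); added nodes 19; added edges (19,5,hold); result: nodes: 2:s, 3:s, 4:s, 5:s, 8:s, 9:q1, 10:q2, 11:q3, 12:dot, 16:dot, 18:dot, 19:dot edges: (4,10,i); (5,9,i); (8,11,i); (9,3,o); (9,8,o); (10,8,o); (11,5,o); (12,2,hold); (16,3,hold); (18,8,hold); (19,5,hold)
final:
nodes: 2:s, 3:s, 4:s, 5:s, 8:s, 9:q1, 10:q2, 11:q3, 12:dot, 16:dot, 18:dot, 19:dot
edges: (4,10,i); (5,9,i); (8,11,i); (9,3,o); (9,8,o); (10,8,o); (11,5,o); (12,2,hold); (16,3,hold); (18,8,hold); (19,5,hold)


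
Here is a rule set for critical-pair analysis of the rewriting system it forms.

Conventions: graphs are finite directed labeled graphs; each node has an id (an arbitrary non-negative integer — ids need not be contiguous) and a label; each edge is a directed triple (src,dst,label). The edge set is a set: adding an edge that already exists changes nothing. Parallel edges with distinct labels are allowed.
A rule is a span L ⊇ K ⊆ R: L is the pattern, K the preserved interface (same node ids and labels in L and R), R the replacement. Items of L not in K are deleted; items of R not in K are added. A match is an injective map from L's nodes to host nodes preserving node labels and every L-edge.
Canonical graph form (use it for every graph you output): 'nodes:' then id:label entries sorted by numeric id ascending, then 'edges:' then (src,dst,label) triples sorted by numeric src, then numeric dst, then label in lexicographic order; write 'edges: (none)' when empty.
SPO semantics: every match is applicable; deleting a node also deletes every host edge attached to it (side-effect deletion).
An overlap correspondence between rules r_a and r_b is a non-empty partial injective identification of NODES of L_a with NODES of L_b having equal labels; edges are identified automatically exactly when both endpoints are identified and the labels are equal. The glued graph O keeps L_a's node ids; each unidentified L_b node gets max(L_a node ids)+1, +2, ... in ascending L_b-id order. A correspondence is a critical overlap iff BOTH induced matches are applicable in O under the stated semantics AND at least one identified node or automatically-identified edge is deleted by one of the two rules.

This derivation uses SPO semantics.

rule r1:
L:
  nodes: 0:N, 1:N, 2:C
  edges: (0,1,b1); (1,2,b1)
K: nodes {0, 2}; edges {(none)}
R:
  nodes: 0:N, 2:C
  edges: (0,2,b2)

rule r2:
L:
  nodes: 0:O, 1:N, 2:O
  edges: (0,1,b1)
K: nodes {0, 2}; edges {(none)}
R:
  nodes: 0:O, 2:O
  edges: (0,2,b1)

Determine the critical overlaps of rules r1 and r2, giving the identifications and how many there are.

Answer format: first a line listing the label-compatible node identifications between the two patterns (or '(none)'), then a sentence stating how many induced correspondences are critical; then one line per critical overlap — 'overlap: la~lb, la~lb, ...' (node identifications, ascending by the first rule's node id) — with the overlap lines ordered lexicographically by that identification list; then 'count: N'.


label-compatible node identifications between L(r1) and L(r2): 0~1, 1~1
2 of the induced correspondences are critical overlaps of r1 and r2.
overlap: 0~1
overlap: 1~1
count: 2


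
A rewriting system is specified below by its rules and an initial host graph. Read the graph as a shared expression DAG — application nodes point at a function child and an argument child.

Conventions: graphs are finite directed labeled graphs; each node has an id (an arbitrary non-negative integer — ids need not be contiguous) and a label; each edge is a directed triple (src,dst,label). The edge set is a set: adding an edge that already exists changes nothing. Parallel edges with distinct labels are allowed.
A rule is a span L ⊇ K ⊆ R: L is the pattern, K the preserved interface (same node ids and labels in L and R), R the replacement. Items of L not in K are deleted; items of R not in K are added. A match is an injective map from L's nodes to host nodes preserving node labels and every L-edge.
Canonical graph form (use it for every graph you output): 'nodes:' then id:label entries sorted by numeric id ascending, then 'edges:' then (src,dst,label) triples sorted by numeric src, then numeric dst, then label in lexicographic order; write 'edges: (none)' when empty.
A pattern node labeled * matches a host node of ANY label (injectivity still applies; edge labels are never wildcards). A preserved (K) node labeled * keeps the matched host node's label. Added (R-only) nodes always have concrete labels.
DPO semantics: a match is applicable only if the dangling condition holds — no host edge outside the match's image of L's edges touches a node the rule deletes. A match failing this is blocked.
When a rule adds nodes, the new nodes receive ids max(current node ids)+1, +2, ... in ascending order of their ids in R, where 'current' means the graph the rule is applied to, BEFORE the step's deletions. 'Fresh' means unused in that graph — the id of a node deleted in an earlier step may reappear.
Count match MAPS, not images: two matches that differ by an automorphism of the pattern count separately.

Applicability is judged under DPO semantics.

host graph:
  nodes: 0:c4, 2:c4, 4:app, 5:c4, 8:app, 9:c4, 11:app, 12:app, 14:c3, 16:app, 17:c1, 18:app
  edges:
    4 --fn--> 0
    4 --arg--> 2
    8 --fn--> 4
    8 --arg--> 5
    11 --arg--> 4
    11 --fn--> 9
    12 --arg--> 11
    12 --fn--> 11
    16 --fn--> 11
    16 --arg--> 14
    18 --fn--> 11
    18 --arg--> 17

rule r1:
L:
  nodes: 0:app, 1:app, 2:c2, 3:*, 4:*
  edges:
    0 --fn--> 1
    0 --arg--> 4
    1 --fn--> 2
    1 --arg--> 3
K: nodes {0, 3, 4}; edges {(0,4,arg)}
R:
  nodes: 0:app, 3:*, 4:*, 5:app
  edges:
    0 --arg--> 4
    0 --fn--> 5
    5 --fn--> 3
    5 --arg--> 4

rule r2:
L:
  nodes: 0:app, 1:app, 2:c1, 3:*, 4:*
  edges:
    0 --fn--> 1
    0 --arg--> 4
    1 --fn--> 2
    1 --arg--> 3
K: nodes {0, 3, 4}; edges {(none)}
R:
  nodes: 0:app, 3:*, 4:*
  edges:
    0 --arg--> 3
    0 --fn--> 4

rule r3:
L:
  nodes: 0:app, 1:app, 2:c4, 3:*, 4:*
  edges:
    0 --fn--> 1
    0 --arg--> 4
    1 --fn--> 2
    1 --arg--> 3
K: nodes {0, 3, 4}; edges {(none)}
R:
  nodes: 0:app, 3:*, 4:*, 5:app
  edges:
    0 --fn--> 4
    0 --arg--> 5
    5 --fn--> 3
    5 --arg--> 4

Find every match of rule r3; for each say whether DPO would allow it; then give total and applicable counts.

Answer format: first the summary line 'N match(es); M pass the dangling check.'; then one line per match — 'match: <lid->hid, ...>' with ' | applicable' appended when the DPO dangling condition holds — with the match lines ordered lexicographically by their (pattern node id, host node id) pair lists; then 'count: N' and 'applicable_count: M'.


3 match(es); 0 pass the dangling check.
match: 0->8, 1->4, 2->0, 3->2, 4->5
match: 0->16, 1->11, 2->9, 3->4, 4->14
match: 0->18, 1->11, 2->9, 3->4, 4->17
count: 3
applicable_count: 0


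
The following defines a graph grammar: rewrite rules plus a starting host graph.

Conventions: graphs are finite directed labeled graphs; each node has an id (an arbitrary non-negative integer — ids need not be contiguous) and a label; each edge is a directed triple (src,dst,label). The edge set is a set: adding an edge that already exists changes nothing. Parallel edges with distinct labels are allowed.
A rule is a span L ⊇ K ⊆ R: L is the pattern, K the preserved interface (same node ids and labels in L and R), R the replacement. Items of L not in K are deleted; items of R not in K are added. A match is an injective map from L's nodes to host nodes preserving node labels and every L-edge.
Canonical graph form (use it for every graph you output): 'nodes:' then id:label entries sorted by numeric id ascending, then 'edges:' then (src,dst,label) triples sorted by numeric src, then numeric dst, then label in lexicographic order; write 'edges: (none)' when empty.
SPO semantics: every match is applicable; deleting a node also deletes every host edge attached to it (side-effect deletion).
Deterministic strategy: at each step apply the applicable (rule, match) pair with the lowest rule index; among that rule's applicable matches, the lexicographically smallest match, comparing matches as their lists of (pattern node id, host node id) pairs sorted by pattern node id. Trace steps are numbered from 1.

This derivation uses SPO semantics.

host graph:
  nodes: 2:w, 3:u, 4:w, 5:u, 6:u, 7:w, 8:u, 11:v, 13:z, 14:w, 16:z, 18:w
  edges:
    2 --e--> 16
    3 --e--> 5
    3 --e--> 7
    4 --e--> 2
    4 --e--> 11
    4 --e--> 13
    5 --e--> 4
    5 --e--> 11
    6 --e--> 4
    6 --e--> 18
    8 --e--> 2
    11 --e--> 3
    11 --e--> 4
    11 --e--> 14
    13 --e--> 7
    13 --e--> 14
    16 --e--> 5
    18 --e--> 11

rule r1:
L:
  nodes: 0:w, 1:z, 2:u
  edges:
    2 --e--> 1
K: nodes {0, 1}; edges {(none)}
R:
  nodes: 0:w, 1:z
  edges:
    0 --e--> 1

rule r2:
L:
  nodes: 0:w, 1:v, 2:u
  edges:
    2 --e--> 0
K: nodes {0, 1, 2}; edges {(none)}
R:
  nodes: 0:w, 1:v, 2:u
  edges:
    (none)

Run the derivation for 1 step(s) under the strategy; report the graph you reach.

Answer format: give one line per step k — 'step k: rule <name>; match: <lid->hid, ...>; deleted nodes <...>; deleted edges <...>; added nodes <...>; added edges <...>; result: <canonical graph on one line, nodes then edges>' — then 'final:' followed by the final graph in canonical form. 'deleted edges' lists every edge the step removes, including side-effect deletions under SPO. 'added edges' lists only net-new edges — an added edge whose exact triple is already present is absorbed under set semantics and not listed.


step 1: rule r2; match: 0->2, 1->11, 2->8; deleted nodes (none); deleted edges (8,2,e); added nodes (none); added edges (none); result: nodes: 2:w, 3:u, 4:w, 5:u, 6:u, 7:w, 8:u, 11:v, 13:z, 14:w, 16:z, 18:w edges: (2,16,e); (3,5,e); (3,7,e); (4,2,e); (4,11,e); (4,13,e); (5,4,e); (5,11,e); (6,4,e); (6,18,e); (11,3,e); (11,4,e); (11,14,e); (13,7,e); (13,14,e); (16,5,e); (18,11,e)
final:
nodes: 2:w, 3:u, 4:w, 5:u, 6:u, 7:w, 8:u, 11:v, 13:z, 14:w, 16:z, 18:w
edges: (2,16,e); (3,5,e); (3,7,e); (4,2,e); (4,11,e); (4,13,e); (5,4,e); (5,11,e); (6,4,e); (6,18,e); (11,3,e); (11,4,e); (11,14,e); (13,7,e); (13,14,e); (16,5,e); (18,11,e)


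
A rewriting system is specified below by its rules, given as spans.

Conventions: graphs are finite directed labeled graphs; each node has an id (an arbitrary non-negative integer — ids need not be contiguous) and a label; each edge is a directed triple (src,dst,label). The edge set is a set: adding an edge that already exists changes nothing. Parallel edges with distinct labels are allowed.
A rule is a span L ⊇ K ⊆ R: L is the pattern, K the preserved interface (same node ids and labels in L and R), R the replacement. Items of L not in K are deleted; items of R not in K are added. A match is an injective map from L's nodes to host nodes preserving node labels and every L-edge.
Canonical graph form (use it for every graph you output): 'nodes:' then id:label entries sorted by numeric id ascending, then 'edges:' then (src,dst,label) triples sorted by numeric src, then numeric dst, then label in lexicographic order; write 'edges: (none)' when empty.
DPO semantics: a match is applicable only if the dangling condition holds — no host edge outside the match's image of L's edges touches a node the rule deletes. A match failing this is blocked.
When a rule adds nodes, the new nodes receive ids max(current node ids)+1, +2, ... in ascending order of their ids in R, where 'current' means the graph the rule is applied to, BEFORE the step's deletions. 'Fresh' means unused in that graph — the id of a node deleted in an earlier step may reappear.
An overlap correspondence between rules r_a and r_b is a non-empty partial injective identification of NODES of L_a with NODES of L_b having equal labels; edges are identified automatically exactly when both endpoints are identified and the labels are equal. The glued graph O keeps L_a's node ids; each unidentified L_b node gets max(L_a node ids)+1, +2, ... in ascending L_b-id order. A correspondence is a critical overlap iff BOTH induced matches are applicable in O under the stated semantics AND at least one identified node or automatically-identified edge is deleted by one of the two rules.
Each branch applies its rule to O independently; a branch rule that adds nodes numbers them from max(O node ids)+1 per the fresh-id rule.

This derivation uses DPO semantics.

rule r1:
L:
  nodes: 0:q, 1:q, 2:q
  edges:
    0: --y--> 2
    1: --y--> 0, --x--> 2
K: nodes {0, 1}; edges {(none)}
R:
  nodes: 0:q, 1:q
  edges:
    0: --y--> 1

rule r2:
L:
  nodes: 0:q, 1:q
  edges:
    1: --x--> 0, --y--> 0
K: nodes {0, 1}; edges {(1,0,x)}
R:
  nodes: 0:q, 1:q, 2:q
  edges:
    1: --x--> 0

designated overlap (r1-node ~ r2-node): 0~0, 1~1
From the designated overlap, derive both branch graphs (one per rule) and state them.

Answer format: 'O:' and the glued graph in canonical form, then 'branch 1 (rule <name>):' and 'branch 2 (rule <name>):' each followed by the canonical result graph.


O:
nodes: 0:q, 1:q, 2:q
edges: (0,2,y); (1,0,x); (1,0,y); (1,2,x)
branch 1 (rule r1):
nodes: 0:q, 1:q
edges: (0,1,y); (1,0,x)
branch 2 (rule r2):
nodes: 0:q, 1:q, 2:q, 3:q
edges: (0,2,y); (1,0,x); (1,2,x)


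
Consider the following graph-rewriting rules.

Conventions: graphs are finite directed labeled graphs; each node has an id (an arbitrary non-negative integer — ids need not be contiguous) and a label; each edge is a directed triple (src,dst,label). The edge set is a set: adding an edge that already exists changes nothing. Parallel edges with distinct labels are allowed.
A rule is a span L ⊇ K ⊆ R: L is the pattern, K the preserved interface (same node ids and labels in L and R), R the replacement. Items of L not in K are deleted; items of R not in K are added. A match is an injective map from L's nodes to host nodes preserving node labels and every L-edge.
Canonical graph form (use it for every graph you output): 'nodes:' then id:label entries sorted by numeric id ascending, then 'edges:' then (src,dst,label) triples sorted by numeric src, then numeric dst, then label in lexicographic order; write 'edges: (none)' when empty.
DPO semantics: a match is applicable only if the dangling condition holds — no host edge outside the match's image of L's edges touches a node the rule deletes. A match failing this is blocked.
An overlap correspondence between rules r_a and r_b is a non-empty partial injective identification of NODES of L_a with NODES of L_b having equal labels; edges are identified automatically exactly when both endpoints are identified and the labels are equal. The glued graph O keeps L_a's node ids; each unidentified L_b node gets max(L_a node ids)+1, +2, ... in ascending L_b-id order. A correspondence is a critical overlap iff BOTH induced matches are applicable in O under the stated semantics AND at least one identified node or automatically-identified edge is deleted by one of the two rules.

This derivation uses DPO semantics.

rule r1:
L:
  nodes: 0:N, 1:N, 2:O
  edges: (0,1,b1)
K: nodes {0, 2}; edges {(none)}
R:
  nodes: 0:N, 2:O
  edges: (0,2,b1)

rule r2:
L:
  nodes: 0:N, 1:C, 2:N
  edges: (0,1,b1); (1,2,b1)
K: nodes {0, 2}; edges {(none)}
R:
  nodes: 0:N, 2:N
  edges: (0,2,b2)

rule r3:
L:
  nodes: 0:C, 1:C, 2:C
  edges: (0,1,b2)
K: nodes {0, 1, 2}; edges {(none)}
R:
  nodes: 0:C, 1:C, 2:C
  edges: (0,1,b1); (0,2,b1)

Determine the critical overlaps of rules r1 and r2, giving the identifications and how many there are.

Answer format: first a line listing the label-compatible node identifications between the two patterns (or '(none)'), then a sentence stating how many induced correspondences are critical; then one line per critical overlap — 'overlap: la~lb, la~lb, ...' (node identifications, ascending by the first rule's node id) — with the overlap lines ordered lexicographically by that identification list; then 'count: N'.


label-compatible node identifications between L(r1) and L(r2): 0~0, 0~2, 1~0, 1~2
0 of the induced correspondences are critical overlaps of r1 and r2.
count: 0


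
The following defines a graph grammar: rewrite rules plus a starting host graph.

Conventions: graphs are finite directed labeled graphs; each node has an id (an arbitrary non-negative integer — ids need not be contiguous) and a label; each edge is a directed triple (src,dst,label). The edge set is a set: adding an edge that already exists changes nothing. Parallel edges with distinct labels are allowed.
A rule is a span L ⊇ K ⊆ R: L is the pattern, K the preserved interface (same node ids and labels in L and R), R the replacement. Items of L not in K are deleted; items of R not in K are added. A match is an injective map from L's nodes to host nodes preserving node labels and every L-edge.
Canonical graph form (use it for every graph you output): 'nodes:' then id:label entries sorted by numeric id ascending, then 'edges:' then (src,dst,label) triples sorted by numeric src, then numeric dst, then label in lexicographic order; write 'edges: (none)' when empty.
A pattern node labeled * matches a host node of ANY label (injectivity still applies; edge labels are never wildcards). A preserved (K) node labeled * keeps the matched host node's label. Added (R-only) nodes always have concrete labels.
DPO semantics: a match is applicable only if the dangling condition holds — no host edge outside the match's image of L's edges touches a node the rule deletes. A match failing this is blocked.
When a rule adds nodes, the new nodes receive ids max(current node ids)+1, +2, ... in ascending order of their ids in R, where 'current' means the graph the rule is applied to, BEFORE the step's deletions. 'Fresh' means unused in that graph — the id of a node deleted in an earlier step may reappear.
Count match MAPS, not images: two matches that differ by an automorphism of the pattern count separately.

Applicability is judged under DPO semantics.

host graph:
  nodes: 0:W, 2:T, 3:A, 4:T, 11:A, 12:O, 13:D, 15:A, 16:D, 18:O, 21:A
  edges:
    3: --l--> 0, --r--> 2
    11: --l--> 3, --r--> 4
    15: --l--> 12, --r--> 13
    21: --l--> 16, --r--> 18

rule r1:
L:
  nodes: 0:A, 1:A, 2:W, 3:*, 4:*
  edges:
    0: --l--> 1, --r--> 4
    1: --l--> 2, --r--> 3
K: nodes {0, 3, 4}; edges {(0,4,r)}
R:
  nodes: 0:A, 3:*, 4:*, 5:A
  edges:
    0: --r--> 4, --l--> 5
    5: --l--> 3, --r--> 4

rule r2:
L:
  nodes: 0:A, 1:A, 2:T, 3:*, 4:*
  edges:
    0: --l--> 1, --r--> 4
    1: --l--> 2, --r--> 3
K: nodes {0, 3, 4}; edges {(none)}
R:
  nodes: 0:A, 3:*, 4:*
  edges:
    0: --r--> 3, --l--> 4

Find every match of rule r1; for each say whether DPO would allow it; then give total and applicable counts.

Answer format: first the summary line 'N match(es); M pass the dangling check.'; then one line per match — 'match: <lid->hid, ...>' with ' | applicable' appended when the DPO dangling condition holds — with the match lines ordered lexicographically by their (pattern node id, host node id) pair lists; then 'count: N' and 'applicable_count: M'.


1 match(es); 1 pass the dangling check.
match: 0->11, 1->3, 2->0, 3->2, 4->4 | applicable
count: 1
applicable_count: 1


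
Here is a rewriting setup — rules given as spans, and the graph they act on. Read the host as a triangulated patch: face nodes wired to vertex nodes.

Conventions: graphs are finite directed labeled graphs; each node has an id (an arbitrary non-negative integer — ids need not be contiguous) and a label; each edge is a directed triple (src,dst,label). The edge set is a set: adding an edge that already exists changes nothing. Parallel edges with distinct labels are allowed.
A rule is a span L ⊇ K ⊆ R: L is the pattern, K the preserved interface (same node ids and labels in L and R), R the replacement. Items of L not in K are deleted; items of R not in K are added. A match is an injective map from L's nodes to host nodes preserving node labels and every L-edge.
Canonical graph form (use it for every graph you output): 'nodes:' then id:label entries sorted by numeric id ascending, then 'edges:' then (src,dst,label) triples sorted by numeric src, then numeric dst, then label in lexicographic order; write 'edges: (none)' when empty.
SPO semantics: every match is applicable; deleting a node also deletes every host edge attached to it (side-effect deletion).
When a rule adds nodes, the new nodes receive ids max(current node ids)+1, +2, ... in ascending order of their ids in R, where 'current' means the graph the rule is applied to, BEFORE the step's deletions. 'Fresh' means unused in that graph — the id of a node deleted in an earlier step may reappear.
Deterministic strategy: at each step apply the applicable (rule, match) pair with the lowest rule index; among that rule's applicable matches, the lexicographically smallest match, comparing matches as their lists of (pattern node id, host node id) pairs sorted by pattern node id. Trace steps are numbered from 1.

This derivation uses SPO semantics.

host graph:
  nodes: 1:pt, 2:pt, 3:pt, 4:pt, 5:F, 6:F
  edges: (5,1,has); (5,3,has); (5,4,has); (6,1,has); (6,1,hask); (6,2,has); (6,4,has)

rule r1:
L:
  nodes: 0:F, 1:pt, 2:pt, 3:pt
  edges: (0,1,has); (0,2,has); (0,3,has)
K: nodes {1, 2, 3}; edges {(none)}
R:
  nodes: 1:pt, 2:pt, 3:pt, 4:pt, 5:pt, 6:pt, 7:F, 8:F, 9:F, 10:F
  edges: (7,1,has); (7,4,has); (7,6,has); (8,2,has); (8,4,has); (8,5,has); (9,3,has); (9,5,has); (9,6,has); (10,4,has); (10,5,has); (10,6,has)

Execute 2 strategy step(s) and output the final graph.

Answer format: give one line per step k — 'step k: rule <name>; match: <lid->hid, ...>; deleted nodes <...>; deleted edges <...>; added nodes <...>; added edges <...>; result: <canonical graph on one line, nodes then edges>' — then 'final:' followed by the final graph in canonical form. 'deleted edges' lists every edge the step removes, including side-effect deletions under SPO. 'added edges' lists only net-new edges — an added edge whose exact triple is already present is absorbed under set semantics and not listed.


step 1: rule r1; match: 0->5, 1->1, 2->3, 3->4; deleted nodes 5; deleted edges (5,1,has); (5,3,has); (5,4,has); added nodes 7, 8, 9, 10, 11, 12, 13; added edges (10,1,has); (10,7,has); (10,9,has); (11,3,has); (11,7,has); (11,8,has); (12,4,has); (12,8,has); (12,9,has); (13,7,has); (13,8,has); (13,9,has); result: nodes: 1:pt, 2:pt, 3:pt, 4:pt, 6:F, 7:pt, 8:pt, 9:pt, 10:F, 11:F, 12:F, 13:F edges: (6,1,has); (6,1,hask); (6,2,has); (6,4,has); (10,1,has); (10,7,has); (10,9,has); (11,3,has); (11,7,has); (11,8,has); (12,4,has); (12,8,has); (12,9,has); (13,7,has); (13,8,has); (13,9,has)
step 2: rule r1; match: 0->6, 1->1, 2->2, 3->4; deleted nodes 6; deleted edges (6,1,has); (6,1,hask); (6,2,has); (6,4,has); added nodes 14, 15, 16, 17, 18, 19, 20; added edges (17,1,has); (17,14,has); (17,16,has); (18,2,has); (18,14,has); (18,15,has); (19,4,has); (19,15,has); (19,16,has); (20,14,has); (20,15,has); (20,16,has); result: nodes: 1:pt, 2:pt, 3:pt, 4:pt, 7:pt, 8:pt, 9:pt, 10:F, 11:F, 12:F, 13:F, 14:pt, 15:pt, 16:pt, 17:F, 18:F, 19:F, 20:F edges: (10,1,has); (10,7,has); (10,9,has); (11,3,has); (11,7,has); (11,8,has); (12,4,has); (12,8,has); (12,9,has); (13,7,has); (13,8,has); (13,9,has); (17,1,has); (17,14,has); (17,16,has); (18,2,has); (18,14,has); (18,15,has); (19,4,has); (19,15,has); (19,16,has); (20,14,has); (20,15,has); (20,16,has)
final:
nodes: 1:pt, 2:pt, 3:pt, 4:pt, 7:pt, 8:pt, 9:pt, 10:F, 11:F, 12:F, 13:F, 14:pt, 15:pt, 16:pt, 17:F, 18:F, 19:F, 20:F
edges: (10,1,has); (10,7,has); (10,9,has); (11,3,has); (11,7,has); (11,8,has); (12,4,has); (12,8,has); (12,9,has); (13,7,has); (13,8,has); (13,9,has); (17,1,has); (17,14,has); (17,16,has); (18,2,has); (18,14,has); (18,15,has); (19,4,has); (19,15,has); (19,16,has); (20,14,has); (20,15,has); (20,16,has)


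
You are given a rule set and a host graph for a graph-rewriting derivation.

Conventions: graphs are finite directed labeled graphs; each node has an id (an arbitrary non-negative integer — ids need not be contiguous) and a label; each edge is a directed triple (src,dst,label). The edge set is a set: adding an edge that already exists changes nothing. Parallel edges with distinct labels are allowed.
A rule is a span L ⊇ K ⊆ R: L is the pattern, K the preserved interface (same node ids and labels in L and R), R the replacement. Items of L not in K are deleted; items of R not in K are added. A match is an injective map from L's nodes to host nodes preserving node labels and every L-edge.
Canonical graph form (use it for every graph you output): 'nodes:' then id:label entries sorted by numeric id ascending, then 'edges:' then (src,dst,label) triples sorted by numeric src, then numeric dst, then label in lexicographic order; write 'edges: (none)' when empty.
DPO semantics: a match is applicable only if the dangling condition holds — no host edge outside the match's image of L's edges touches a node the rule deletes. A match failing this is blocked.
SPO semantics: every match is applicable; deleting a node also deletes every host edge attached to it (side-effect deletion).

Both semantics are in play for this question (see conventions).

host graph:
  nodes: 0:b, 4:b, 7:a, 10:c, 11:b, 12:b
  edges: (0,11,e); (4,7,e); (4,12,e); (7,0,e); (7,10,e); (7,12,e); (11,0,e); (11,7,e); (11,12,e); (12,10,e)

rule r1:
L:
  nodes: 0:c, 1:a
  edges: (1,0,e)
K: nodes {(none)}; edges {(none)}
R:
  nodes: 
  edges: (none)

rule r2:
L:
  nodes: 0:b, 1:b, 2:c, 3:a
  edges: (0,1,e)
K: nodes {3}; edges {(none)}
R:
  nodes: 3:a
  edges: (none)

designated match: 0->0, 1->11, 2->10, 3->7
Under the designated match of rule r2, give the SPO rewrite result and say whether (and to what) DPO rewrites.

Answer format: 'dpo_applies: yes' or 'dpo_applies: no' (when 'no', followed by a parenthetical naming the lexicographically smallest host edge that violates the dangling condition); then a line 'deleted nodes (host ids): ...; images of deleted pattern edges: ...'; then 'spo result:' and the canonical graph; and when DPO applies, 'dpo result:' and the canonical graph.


dpo_applies: no
(the rule deletes node 0, which keeps host edge (7,0,e) outside the match image — the dangling condition fails, DPO blocks; SPO proceeds and side-deletes such edges)
deleted nodes (host ids): 0, 10, 11; images of deleted pattern edges: (0,11,e)
spo result:
nodes: 4:b, 7:a, 12:b
edges: (4,7,e); (4,12,e); (7,12,e)


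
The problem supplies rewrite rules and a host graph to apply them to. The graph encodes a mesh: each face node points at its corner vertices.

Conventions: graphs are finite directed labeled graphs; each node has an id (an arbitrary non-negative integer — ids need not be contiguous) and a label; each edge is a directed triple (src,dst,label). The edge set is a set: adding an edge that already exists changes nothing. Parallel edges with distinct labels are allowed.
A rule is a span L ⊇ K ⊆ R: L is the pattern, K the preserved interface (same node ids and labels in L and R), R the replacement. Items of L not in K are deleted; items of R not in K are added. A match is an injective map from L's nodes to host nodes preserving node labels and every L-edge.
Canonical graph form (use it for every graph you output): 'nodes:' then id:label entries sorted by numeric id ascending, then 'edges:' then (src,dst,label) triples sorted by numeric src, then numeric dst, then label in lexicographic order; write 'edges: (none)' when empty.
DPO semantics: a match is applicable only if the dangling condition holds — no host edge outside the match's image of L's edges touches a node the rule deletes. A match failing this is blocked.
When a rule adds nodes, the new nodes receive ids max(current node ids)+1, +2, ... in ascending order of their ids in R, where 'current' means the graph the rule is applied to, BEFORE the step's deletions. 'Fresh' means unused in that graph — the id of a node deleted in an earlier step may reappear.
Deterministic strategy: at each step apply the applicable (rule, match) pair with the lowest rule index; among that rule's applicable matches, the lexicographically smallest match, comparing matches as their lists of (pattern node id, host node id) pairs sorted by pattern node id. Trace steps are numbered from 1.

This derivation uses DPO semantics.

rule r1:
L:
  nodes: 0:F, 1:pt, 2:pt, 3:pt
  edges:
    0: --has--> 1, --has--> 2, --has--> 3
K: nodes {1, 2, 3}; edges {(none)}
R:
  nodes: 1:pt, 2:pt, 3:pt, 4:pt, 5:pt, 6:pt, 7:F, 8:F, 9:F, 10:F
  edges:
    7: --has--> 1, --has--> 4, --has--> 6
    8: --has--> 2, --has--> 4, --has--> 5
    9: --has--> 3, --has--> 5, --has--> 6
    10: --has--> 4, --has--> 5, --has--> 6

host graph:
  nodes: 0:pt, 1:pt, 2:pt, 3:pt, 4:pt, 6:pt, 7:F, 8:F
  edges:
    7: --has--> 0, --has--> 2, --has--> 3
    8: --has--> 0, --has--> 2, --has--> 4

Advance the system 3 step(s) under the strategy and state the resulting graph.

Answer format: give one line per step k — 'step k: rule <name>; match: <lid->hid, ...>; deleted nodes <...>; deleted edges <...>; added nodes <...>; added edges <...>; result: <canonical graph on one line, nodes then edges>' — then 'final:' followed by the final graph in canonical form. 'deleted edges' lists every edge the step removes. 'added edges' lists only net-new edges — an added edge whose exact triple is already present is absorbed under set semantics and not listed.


step 1: rule r1; match: 0->7, 1->0, 2->2, 3->3; deleted nodes 7; deleted edges (7,0,has); (7,2,has); (7,3,has); added nodes 9, 10, 11, 12, 13, 14, 15; added edges (12,0,has); (12,9,has); (12,11,has); (13,2,has); (13,9,has); (13,10,has); (14,3,has); (14,10,has); (14,11,has); (15,9,has); (15,10,has); (15,11,has); result: nodes: 0:pt, 1:pt, 2:pt, 3:pt, 4:pt, 6:pt, 8:F, 9:pt, 10:pt, 11:pt, 12:F, 13:F, 14:F, 15:F edges: (8,0,has); (8,2,has); (8,4,has); (12,0,has); (12,9,has); (12,11,has); (13,2,has); (13,9,has); (13,10,has); (14,3,has); (14,10,has); (14,11,has); (15,9,has); (15,10,has); (15,11,has)
step 2: rule r1; match: 0->8, 1->0, 2->2, 3->4; deleted nodes 8; deleted edges (8,0,has); (8,2,has); (8,4,has); added nodes 16, 17, 18, 19, 20, 21, 22; added edges (19,0,has); (19,16,has); (19,18,has); (20,2,has); (20,16,has); (20,17,has); (21,4,has); (21,17,has); (21,18,has); (22,16,has); (22,17,has); (22,18,has); result: nodes: 0:pt, 1:pt, 2:pt, 3:pt, 4:pt, 6:pt, 9:pt, 10:pt, 11:pt, 12:F, 13:F, 14:F, 15:F, 16:pt, 17:pt, 18:pt, 19:F, 20:F, 21:F, 22:F edges: (12,0,has); (12,9,has); (12,11,has); (13,2,has); (13,9,has); (13,10,has); (14,3,has); (14,10,has); (14,11,has); (15,9,has); (15,10,has); (15,11,has); (19,0,has); (19,16,has); (19,18,has); (20,2,has); (20,16,has); (20,17,has); (21,4,has); (21,17,has); (21,18,has); (22,16,has); (22,17,has); (22,18,has)
step 3: rule r1; match: 0->12, 1->0, 2->9, 3->11; deleted nodes 12; deleted edges (12,0,has); (12,9,has); (12,11,has); added nodes 23, 24, 25, 26, 27, 28, 29; added edges (26,0,has); (26,23,has); (26,25,has); (27,9,has); (27,23,has); (27,24,has); (28,11,has); (28,24,has); (28,25,has); (29,23,has); (29,24,has); (29,25,has); result: nodes: 0:pt, 1:pt, 2:pt, 3:pt, 4:pt, 6:pt, 9:pt, 10:pt, 11:pt, 13:F, 14:F, 15:F, 16:pt, 17:pt, 18:pt, 19:F, 20:F, 21:F, 22:F, 23:pt, 24:pt, 25:pt, 26:F, 27:F, 28:F, 29:F edges: (13,2,has); (13,9,has); (13,10,has); (14,3,has); (14,10,has); (14,11,has); (15,9,has); (15,10,has); (15,11,has); (19,0,has); (19,16,has); (19,18,has); (20,2,has); (20,16,has); (20,17,has); (21,4,has); (21,17,has); (21,18,has); (22,16,has); (22,17,has); (22,18,has); (26,0,has); (26,23,has); (26,25,has); (27,9,has); (27,23,has); (27,24,has); (28,11,has); (28,24,has); (28,25,has); (29,23,has); (29,24,has); (29,25,has)
final:
nodes: 0:pt, 1:pt, 2:pt, 3:pt, 4:pt, 6:pt, 9:pt, 10:pt, 11:pt, 13:F, 14:F, 15:F, 16:pt, 17:pt, 18:pt, 19:F, 20:F, 21:F, 22:F, 23:pt, 24:pt, 25:pt, 26:F, 27:F, 28:F, 29:F
edges: (13,2,has); (13,9,has); (13,10,has); (14,3,has); (14,10,has); (14,11,has); (15,9,has); (15,10,has); (15,11,has); (19,0,has); (19,16,has); (19,18,has); (20,2,has); (20,16,has); (20,17,has); (21,4,has); (21,17,has); (21,18,has); (22,16,has); (22,17,has); (22,18,has); (26,0,has); (26,23,has); (26,25,has); (27,9,has); (27,23,has); (27,24,has); (28,11,has); (28,24,has); (28,25,has); (29,23,has); (29,24,has); (29,25,has)
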